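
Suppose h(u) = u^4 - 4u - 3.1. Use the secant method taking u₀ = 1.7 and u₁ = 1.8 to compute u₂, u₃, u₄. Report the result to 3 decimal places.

1.789, 1.790, 1.790

h(1.7) = -1.54790, h(1.8) = 0.19760
u₂ = 1.80000 − 0.19760·(1.80000 − 1.70000) / (0.19760 − (-1.54790)) = 1.80000 − (0.01976)/(1.74550) = 1.78868
h(1.78868) = -0.01872
u₃ = 1.78868 − (-0.01872)·(1.78868 − 1.80000) / (-0.01872 − 0.19760) = 1.78868 − (0.00021)/(-0.21632) = 1.78966
h(1.78966) = -0.00020
u₄ = 1.78966 − (-0.00020)·(1.78966 − 1.78868) / (-0.00020 − (-0.01872)) = 1.78966 − (0.00000)/(0.01853) = 1.78967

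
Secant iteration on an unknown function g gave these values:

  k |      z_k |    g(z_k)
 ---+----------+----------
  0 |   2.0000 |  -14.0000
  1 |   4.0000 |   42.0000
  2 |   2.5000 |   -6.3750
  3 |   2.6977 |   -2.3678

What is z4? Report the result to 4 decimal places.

z4 = 2.6977 − (-2.3678)·(2.6977 − 2.5000) / (-2.3678 − (-6.3750))
   = 2.6977 − (-0.468114)/(4.007200) = 2.814518

2.8145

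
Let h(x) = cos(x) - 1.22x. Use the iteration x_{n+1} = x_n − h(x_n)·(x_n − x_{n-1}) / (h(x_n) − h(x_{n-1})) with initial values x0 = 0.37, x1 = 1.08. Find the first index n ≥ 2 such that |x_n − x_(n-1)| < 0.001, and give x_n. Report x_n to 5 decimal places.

h(0.37) = 0.4809273, h(1.08) = -0.8462716
x2 = 1.0800000 − (-0.8462716)·(0.7100000)/(-1.3271990) = 0.6272775;  |Δ| = 0.4527225
h(0.6272775) = 0.0443499
x3 = 0.6272775 − 0.0443499·(-0.4527225)/(0.8906216) = 0.6498215;  |Δ| = 0.0225440
h(0.6498215) = 0.0034095
x4 = 0.6498215 − 0.0034095·(0.0225440)/(-0.0409404) = 0.6516990;  |Δ| = 0.0018775
h(0.6516990) = -0.0000183
x5 = 0.6516990 − (-0.0000183)·(0.0018775)/(-0.0034279) = 0.6516890;  |Δ| = 0.0000100
|x5 − x4| = 0.0000100 < 0.001

n = 5, x_n = 0.65169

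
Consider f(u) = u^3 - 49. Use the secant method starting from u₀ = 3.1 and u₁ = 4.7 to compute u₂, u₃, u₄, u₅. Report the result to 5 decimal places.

3.51515, 3.62435, 3.66073, 3.65929

f(3.1) = -19.2090000, f(4.7) = 54.8230000
u₂ = 4.7000000 − 54.8230000·(4.7000000 − 3.1000000) / (54.8230000 − (-19.2090000)) = 4.7000000 − (87.7168000)/(74.0320000) = 3.5151502
f(3.5151502) = -5.5658164
u₃ = 3.5151502 − (-5.5658164)·(3.5151502 − 4.7000000) / (-5.5658164 − 54.8230000) = 3.5151502 − (6.5946564)/(-60.3888164) = 3.6243535
f(3.6243535) = -1.3907169
u₄ = 3.6243535 − (-1.3907169)·(3.6243535 − 3.5151502) / (-1.3907169 − (-5.5658164)) = 3.6243535 − (-0.1518708)/(4.1750995) = 3.6607289
f(3.6607289) = 0.0571924
u₅ = 3.6607289 − 0.0571924·(3.6607289 − 3.6243535) / (0.0571924 − (-1.3907169)) = 3.6607289 − (0.0020804)/(1.4479093) = 3.6592920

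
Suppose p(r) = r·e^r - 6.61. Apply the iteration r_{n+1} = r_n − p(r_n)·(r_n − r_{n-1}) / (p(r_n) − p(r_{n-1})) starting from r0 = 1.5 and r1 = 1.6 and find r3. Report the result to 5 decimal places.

1.48994

p(1.5) = 0.1125336, p(1.6) = 1.3148519
r2 = 1.6000000 − 1.3148519·(1.6000000 − 1.5000000) / (1.3148519 − 0.1125336) = 1.6000000 − (0.1314852)/(1.2023183) = 1.4906403
p(1.4906403) = 0.0083496
r3 = 1.4906403 − 0.0083496·(1.4906403 − 1.6000000) / (0.0083496 − 1.3148519) = 1.4906403 − (-0.0009131)/(-1.3065023) = 1.4899414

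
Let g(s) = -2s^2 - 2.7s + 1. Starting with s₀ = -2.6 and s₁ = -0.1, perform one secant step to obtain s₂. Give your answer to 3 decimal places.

-0.563

g(-2.6) = -5.50000, g(-0.1) = 1.25000
s₂ = -0.10000 − 1.25000·(-0.10000 − (-2.60000)) / (1.25000 − (-5.50000)) = -0.10000 − (3.12500)/(6.75000) = -0.56296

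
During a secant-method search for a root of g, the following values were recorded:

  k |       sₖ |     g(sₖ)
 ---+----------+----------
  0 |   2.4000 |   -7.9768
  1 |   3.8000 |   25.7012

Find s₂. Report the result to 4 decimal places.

s₂ = 3.8000 − 25.7012·(3.8000 − 2.4000) / (25.7012 − (-7.9768))
   = 3.8000 − (35.981680)/(33.678000) = 2.731597

2.7316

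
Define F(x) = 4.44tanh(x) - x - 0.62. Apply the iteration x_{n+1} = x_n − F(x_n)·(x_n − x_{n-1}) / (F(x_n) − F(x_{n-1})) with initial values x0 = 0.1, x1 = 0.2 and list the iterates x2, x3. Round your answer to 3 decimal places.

0.183, 0.183

F(0.1) = -0.27747, F(0.2) = 0.05635
x2 = 0.20000 − 0.05635·(0.20000 − 0.10000) / (0.05635 − (-0.27747)) = 0.20000 − (0.00563)/(0.33382) = 0.18312
F(0.18312) = 0.00097
x3 = 0.18312 − 0.00097·(0.18312 − 0.20000) / (0.00097 − 0.05635) = 0.18312 − (-0.00002)/(-0.05538) = 0.18283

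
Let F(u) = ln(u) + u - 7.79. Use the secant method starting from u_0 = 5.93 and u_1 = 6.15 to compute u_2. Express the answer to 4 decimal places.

5.9986

F(5.93) = -0.079976, F(6.15) = 0.176452
u_2 = 6.150000 − 0.176452·(6.150000 − 5.930000) / (0.176452 − (-0.079976)) = 6.150000 − (0.038819)/(0.256428) = 5.998615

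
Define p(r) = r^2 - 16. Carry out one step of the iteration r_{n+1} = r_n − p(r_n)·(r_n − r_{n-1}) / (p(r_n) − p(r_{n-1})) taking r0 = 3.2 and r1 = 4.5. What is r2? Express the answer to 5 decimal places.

p(3.2) = -5.7600000, p(4.5) = 4.2500000
r2 = 4.5000000 − 4.2500000·(4.5000000 − 3.2000000) / (4.2500000 − (-5.7600000)) = 4.5000000 − (5.5250000)/(10.0100000) = 3.9480519

3.94805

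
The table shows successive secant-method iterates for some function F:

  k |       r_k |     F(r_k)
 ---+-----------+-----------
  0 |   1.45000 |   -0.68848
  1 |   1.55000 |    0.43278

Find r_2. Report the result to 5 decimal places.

1.51140

r_2 = 1.55000 − 0.43278·(1.55000 − 1.45000) / (0.43278 − (-0.68848))
   = 1.55000 − (0.0432780)/(1.1212600) = 1.5114024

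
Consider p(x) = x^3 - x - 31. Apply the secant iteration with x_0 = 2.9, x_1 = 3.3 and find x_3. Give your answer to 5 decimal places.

p(2.9) = -9.5110000, p(3.3) = 1.6370000
x_2 = 3.3000000 − 1.6370000·(3.3000000 − 2.9000000) / (1.6370000 − (-9.5110000)) = 3.3000000 − (0.6548000)/(11.1480000) = 3.2412630
p(3.2412630) = -0.1892479
x_3 = 3.2412630 − (-0.1892479)·(3.2412630 − 3.3000000) / (-0.1892479 − 1.6370000) = 3.2412630 − (0.0111159)/(-1.8262479) = 3.2473497

3.24735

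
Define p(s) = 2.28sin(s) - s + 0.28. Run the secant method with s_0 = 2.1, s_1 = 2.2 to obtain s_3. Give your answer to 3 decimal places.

2.167

p(2.1) = 0.14812, p(2.2) = -0.07663
s_2 = 2.20000 − (-0.07663)·(2.20000 − 2.10000) / (-0.07663 − 0.14812) = 2.20000 − (-0.00766)/(-0.22475) = 2.16590
p(2.16590) = 0.00214
s_3 = 2.16590 − 0.00214·(2.16590 − 2.20000) / (0.00214 − (-0.07663)) = 2.16590 − (-0.00007)/(0.07876) = 2.16683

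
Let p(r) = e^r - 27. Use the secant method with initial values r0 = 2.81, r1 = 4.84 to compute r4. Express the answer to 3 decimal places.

p(2.81) = -10.39008, p(4.84) = 99.46935
r2 = 4.84000 − 99.46935·(4.84000 − 2.81000) / (99.46935 − (-10.39008)) = 4.84000 − (201.92278)/(109.85943) = 3.00199
p(3.00199) = -6.87446
r3 = 3.00199 − (-6.87446)·(3.00199 − 4.84000) / (-6.87446 − 99.46935) = 3.00199 − (12.63533)/(-106.34381) = 3.12081
p(3.12081) = -4.33537
r4 = 3.12081 − (-4.33537)·(3.12081 − 3.00199) / (-4.33537 − (-6.87446)) = 3.12081 − (-0.51511)/(2.53909) = 3.32368

3.324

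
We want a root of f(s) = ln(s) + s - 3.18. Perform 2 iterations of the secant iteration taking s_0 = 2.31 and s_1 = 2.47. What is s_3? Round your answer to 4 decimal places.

2.3329

f(2.31) = -0.032752, f(2.47) = 0.194218
s_2 = 2.470000 − 0.194218·(2.470000 − 2.310000) / (0.194218 − (-0.032752)) = 2.470000 − (0.031075)/(0.226971) = 2.333088
f(2.333088) = 0.000281
s_3 = 2.333088 − 0.000281·(2.333088 − 2.470000) / (0.000281 − 0.194218) = 2.333088 − (-0.000039)/(-0.193937) = 2.332890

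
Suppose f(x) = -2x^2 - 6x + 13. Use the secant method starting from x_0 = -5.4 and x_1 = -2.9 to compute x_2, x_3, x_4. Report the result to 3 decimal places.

-4.181, -4.564, -4.453

f(-5.4) = -12.92000, f(-2.9) = 13.58000
x_2 = -2.90000 − 13.58000·(-2.90000 − (-5.40000)) / (13.58000 − (-12.92000)) = -2.90000 − (33.95000)/(26.50000) = -4.18113
f(-4.18113) = 3.12306
x_3 = -4.18113 − 3.12306·(-4.18113 − (-2.90000)) / (3.12306 − 13.58000) = -4.18113 − (-4.00105)/(-10.45694) = -4.56375
f(-4.56375) = -1.27318
x_4 = -4.56375 − (-1.27318)·(-4.56375 − (-4.18113)) / (-1.27318 − 3.12306) = -4.56375 − (0.48715)/(-4.39624) = -4.45294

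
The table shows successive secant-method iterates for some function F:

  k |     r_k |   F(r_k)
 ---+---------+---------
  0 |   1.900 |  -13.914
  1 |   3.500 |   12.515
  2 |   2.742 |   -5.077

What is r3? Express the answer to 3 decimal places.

2.961

r3 = 2.742 − (-5.077)·(2.742 − 3.500) / (-5.077 − 12.515)
   = 2.742 − (3.84837)/(-17.59200) = 2.96076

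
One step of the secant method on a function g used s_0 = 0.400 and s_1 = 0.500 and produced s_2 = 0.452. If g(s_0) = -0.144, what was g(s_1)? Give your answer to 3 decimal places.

0.133

The secant line through (0.400, -0.144) and (0.500, g(s_1)) crosses zero at s_2 = 0.452.
So (0.400, -0.144), (0.500, g(s_1)), (0.452, 0) are collinear:
g(s_1) = -0.144 · (0.500 − 0.452) / (0.400 − 0.452) = -0.144 · (0.04800)/(-0.05200) = 0.13292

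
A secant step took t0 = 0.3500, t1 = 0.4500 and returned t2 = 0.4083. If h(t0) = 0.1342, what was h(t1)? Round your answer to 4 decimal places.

-0.0960

The secant line through (0.3500, 0.1342) and (0.4500, h(t1)) crosses zero at t2 = 0.4083.
So (0.3500, 0.1342), (0.4500, h(t1)), (0.4083, 0) are collinear:
h(t1) = 0.1342 · (0.4500 − 0.4083) / (0.3500 − 0.4083) = 0.1342 · (0.041700)/(-0.058300) = -0.095989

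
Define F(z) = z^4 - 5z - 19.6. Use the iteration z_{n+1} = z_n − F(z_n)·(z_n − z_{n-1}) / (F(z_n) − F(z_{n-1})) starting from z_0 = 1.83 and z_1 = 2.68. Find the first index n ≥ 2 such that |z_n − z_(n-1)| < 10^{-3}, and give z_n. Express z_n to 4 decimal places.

n = 6, z_n = 2.3679

F(1.83) = -17.534869, F(2.68) = 18.586870
z_2 = 2.680000 − 18.586870·(0.850000)/(36.121739) = 2.242622;  |Δ| = 0.437378
F(2.242622) = -5.518698
z_3 = 2.242622 − (-5.518698)·(-0.437378)/(-24.105568) = 2.342755;  |Δ| = 0.100133
F(2.342755) = -1.190129
z_4 = 2.342755 − (-1.190129)·(0.100133)/(4.328569) = 2.370286;  |Δ| = 0.027531
F(2.370286) = 0.113381
z_5 = 2.370286 − 0.113381·(0.027531)/(1.303510) = 2.367892;  |Δ| = 0.002395
F(2.367892) = -0.002012
z_6 = 2.367892 − (-0.002012)·(-0.002395)/(-0.115393) = 2.367933;  |Δ| = 0.000042
|z_6 − z_5| = 0.000042 < 10^{-3}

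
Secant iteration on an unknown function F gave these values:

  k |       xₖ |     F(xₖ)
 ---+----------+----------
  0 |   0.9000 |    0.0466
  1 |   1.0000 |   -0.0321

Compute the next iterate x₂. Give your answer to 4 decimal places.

0.9592

x₂ = 1.0000 − (-0.0321)·(1.0000 − 0.9000) / (-0.0321 − 0.0466)
   = 1.0000 − (-0.003210)/(-0.078700) = 0.959212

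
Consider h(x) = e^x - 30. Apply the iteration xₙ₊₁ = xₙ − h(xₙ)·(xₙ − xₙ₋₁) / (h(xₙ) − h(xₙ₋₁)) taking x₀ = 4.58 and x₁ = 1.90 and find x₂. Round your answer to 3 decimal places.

h(4.58) = 67.51439, h(1.90) = -23.31411
x₂ = 1.90000 − (-23.31411)·(1.90000 − 4.58000) / (-23.31411 − 67.51439) = 1.90000 − (62.48180)/(-90.82850) = 2.58791

2.588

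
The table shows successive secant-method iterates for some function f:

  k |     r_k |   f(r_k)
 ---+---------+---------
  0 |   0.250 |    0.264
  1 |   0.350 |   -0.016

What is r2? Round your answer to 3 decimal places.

r2 = 0.350 − (-0.016)·(0.350 − 0.250) / (-0.016 − 0.264)
   = 0.350 − (-0.00160)/(-0.28000) = 0.34429

0.344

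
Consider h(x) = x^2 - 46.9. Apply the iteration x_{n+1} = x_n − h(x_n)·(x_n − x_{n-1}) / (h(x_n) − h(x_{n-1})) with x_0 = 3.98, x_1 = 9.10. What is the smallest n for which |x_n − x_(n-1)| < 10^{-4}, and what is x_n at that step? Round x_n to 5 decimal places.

h(3.98) = -31.0596000, h(9.10) = 35.9100000
x_2 = 9.1000000 − 35.9100000·(5.1200000)/(66.9696000) = 6.3545872;  |Δ| = 2.7454128
h(6.3545872) = -6.5192221
x_3 = 6.3545872 − (-6.5192221)·(-2.7454128)/(-42.4292221) = 6.7764180;  |Δ| = 0.4218309
h(6.7764180) = -0.9801586
x_4 = 6.7764180 − (-0.9801586)·(0.4218309)/(5.5390635) = 6.8510626;  |Δ| = 0.0746446
h(6.8510626) = 0.0370592
x_5 = 6.8510626 − 0.0370592·(0.0746446)/(1.0172178) = 6.8483432;  |Δ| = 0.0027194
h(6.8483432) = -0.0001956
x_6 = 6.8483432 − (-0.0001956)·(-0.0027194)/(-0.0372548) = 6.8483575;  |Δ| = 0.0000143
|x_6 − x_5| = 0.0000143 < 10^{-4}

n = 6, x_n = 6.84836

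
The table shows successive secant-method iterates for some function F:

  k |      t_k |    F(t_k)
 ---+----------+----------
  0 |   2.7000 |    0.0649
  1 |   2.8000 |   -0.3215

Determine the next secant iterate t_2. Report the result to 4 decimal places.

t_2 = 2.8000 − (-0.3215)·(2.8000 − 2.7000) / (-0.3215 − 0.0649)
   = 2.8000 − (-0.032150)/(-0.386400) = 2.716796

2.7168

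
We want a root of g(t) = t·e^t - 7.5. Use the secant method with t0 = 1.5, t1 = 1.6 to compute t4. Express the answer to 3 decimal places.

1.566

g(1.5) = -0.77747, g(1.6) = 0.42485
t2 = 1.60000 − 0.42485·(1.60000 − 1.50000) / (0.42485 − (-0.77747)) = 1.60000 − (0.04249)/(1.20232) = 1.56466
g(1.56466) = -0.01924
t3 = 1.56466 − (-0.01924)·(1.56466 − 1.60000) / (-0.01924 − 0.42485) = 1.56466 − (0.00068)/(-0.44409) = 1.56619
g(1.56619) = -0.00045
t4 = 1.56619 − (-0.00045)·(1.56619 − 1.56466) / (-0.00045 − (-0.01924)) = 1.56619 − (0.00000)/(0.01879) = 1.56623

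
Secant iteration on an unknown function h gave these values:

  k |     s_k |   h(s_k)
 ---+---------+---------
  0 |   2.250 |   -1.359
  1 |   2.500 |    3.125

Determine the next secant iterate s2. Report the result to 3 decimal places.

2.326

s2 = 2.500 − 3.125·(2.500 − 2.250) / (3.125 − (-1.359))
   = 2.500 − (0.78125)/(4.48400) = 2.32577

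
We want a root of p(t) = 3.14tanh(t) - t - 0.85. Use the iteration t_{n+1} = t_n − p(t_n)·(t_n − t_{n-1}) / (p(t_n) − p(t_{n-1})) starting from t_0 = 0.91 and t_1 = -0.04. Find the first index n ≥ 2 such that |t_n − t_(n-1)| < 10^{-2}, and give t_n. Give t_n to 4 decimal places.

n = 5, t_n = 0.4346

p(0.91) = 0.504355, p(-0.04) = -0.935533
t_2 = -0.040000 − (-0.935533)·(-0.950000)/(-1.439888) = 0.577240;  |Δ| = 0.617240
p(0.577240) = 0.207621
t_3 = 0.577240 − 0.207621·(0.617240)/(1.143154) = 0.465136;  |Δ| = 0.112104
p(0.465136) = 0.048443
t_4 = 0.465136 − 0.048443·(-0.112104)/(-0.159178) = 0.431019;  |Δ| = 0.034117
p(0.431019) = -0.005637
t_5 = 0.431019 − (-0.005637)·(-0.034117)/(-0.054080) = 0.434575;  |Δ| = 0.003556
|t_5 − t_4| = 0.003556 < 10^{-2}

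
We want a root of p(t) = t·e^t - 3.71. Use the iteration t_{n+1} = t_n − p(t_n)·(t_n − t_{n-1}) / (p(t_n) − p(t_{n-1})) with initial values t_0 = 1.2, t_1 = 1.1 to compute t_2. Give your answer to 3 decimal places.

p(1.2) = 0.27414, p(1.1) = -0.40542
t_2 = 1.10000 − (-0.40542)·(1.10000 − 1.20000) / (-0.40542 − 0.27414) = 1.10000 − (0.04054)/(-0.67956) = 1.15966

1.160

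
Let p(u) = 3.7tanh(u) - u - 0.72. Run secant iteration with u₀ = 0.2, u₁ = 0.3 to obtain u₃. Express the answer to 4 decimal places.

p(0.2) = -0.189711, p(0.3) = 0.057857
u₂ = 0.300000 − 0.057857·(0.300000 − 0.200000) / (0.057857 − (-0.189711)) = 0.300000 − (0.005786)/(0.247568) = 0.276630
p(0.276630) = 0.001568
u₃ = 0.276630 − 0.001568·(0.276630 − 0.300000) / (0.001568 − 0.057857) = 0.276630 − (-0.000037)/(-0.056289) = 0.275979

0.2760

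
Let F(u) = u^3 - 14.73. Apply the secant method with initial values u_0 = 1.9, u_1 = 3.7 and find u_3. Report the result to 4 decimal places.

F(1.9) = -7.871000, F(3.7) = 35.923000
u_2 = 3.700000 − 35.923000·(3.700000 − 1.900000) / (35.923000 − (-7.871000)) = 3.700000 − (64.661400)/(43.794000) = 2.223510
F(2.223510) = -3.736973
u_3 = 2.223510 − (-3.736973)·(2.223510 − 3.700000) / (-3.736973 − 35.923000) = 2.223510 − (5.517603)/(-39.659973) = 2.362633

2.3626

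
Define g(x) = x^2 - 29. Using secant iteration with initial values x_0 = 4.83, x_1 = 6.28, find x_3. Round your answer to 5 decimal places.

5.38172

g(4.83) = -5.6711000, g(6.28) = 10.4384000
x_2 = 6.2800000 − 10.4384000·(6.2800000 − 4.8300000) / (10.4384000 − (-5.6711000)) = 6.2800000 − (15.1356800)/(16.1095000) = 5.3404500
g(5.3404500) = -0.4795933
x_3 = 5.3404500 − (-0.4795933)·(5.3404500 − 6.2800000) / (-0.4795933 − 10.4384000) = 5.3404500 − (0.4506019)/(-10.9179933) = 5.3817215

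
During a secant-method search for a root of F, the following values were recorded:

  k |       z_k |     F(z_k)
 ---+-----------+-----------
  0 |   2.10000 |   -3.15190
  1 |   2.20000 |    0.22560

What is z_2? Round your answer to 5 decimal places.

z_2 = 2.20000 − 0.22560·(2.20000 − 2.10000) / (0.22560 − (-3.15190))
   = 2.20000 − (0.0225600)/(3.3775000) = 2.1933205

2.19332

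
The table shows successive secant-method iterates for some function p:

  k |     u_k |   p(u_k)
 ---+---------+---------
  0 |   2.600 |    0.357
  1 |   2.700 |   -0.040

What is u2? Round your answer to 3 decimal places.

u2 = 2.700 − (-0.040)·(2.700 − 2.600) / (-0.040 − 0.357)
   = 2.700 − (-0.00400)/(-0.39700) = 2.68992

2.690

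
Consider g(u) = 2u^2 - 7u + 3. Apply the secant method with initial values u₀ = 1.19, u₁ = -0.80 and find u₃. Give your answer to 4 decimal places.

g(1.19) = -2.497800, g(-0.80) = 9.880000
u₂ = -0.800000 − 9.880000·(-0.800000 − 1.190000) / (9.880000 − (-2.497800)) = -0.800000 − (-19.661200)/(12.377800) = 0.788424
g(0.788424) = -1.275745
u₃ = 0.788424 − (-1.275745)·(0.788424 − (-0.800000)) / (-1.275745 − 9.880000) = 0.788424 − (-2.026424)/(-11.155745) = 0.606776

0.6068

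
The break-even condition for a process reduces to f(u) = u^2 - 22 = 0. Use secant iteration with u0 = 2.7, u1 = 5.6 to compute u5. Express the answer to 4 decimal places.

4.6904

f(2.7) = -14.710000, f(5.6) = 9.360000
u2 = 5.600000 − 9.360000·(5.600000 − 2.700000) / (9.360000 − (-14.710000)) = 5.600000 − (27.144000)/(24.070000) = 4.472289
f(4.472289) = -1.998630
u3 = 4.472289 − (-1.998630)·(4.472289 − 5.600000) / (-1.998630 − 9.360000) = 4.472289 − (2.253876)/(-11.358630) = 4.670718
f(4.670718) = -0.184396
u4 = 4.670718 − (-0.184396)·(4.670718 − 4.472289) / (-0.184396 − (-1.998630)) = 4.670718 − (-0.036589)/(1.814234) = 4.690886
f(4.690886) = 0.004409
u5 = 4.690886 − 0.004409·(4.690886 − 4.670718) / (0.004409 − (-0.184396)) = 4.690886 − (0.000089)/(0.188805) = 4.690415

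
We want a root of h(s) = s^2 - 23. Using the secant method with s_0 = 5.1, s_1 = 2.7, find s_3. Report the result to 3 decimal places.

4.819

h(5.1) = 3.01000, h(2.7) = -15.71000
s_2 = 2.70000 − (-15.71000)·(2.70000 − 5.10000) / (-15.71000 − 3.01000) = 2.70000 − (37.70400)/(-18.72000) = 4.71410
h(4.71410) = -0.77724
s_3 = 4.71410 − (-0.77724)·(4.71410 − 2.70000) / (-0.77724 − (-15.71000)) = 4.71410 − (-1.56544)/(14.93276) = 4.81893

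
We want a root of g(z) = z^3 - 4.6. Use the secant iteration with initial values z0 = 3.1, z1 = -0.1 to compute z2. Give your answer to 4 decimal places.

g(3.1) = 25.191000, g(-0.1) = -4.601000
z2 = -0.100000 − (-4.601000)·(-0.100000 − 3.100000) / (-4.601000 − 25.191000) = -0.100000 − (14.723200)/(-29.792000) = 0.394200

0.3942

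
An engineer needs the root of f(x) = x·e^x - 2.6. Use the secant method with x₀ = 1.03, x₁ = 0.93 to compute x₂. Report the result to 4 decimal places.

f(1.03) = 0.285098, f(0.93) = -0.242906
x₂ = 0.930000 − (-0.242906)·(0.930000 − 1.030000) / (-0.242906 − 0.285098) = 0.930000 − (0.024291)/(-0.528004) = 0.976005

0.9760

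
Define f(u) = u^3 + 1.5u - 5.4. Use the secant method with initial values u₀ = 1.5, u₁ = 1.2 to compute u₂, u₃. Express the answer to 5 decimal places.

1.46781, 1.47305

f(1.5) = 0.2250000, f(1.2) = -1.8720000
u₂ = 1.2000000 − (-1.8720000)·(1.2000000 − 1.5000000) / (-1.8720000 − 0.2250000) = 1.2000000 − (0.5616000)/(-2.0970000) = 1.4678112
f(1.4678112) = -0.0359287
u₃ = 1.4678112 − (-0.0359287)·(1.4678112 − 1.2000000) / (-0.0359287 − (-1.8720000)) = 1.4678112 − (-0.0096221)/(1.8360713) = 1.4730518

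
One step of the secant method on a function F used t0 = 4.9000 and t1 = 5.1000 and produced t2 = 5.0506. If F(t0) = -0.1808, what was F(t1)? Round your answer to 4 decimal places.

0.0593

The secant line through (4.9000, -0.1808) and (5.1000, F(t1)) crosses zero at t2 = 5.0506.
So (4.9000, -0.1808), (5.1000, F(t1)), (5.0506, 0) are collinear:
F(t1) = -0.1808 · (5.1000 − 5.0506) / (4.9000 − 5.0506) = -0.1808 · (0.049400)/(-0.150600) = 0.059306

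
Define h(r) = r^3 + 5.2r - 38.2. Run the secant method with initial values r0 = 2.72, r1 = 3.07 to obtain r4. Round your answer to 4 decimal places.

2.8578

h(2.72) = -3.932352, h(3.07) = 6.698443
r2 = 3.070000 − 6.698443·(3.070000 − 2.720000) / (6.698443 − (-3.932352)) = 3.070000 − (2.344455)/(10.630795) = 2.849466
h(2.849466) = -0.246671
r3 = 2.849466 − (-0.246671)·(2.849466 − 3.070000) / (-0.246671 − 6.698443) = 2.849466 − (0.054399)/(-6.945114) = 2.857298
h(2.857298) = -0.014622
r4 = 2.857298 − (-0.014622)·(2.857298 − 2.849466) / (-0.014622 − (-0.246671)) = 2.857298 − (-0.000115)/(0.232048) = 2.857792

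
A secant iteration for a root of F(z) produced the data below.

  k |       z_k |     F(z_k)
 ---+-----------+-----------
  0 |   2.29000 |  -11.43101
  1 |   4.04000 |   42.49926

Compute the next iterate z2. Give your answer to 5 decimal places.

z2 = 4.04000 − 42.49926·(4.04000 − 2.29000) / (42.49926 − (-11.43101))
   = 4.04000 − (74.3737050)/(53.9302700) = 2.6609284

2.66093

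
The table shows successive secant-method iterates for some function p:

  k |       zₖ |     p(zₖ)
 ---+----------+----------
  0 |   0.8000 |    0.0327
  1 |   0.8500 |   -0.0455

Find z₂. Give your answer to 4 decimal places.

0.8209

z₂ = 0.8500 − (-0.0455)·(0.8500 − 0.8000) / (-0.0455 − 0.0327)
   = 0.8500 − (-0.002275)/(-0.078200) = 0.820908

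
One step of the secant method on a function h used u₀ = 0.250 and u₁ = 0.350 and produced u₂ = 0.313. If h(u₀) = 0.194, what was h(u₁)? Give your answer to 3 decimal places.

-0.114

The secant line through (0.250, 0.194) and (0.350, h(u₁)) crosses zero at u₂ = 0.313.
So (0.250, 0.194), (0.350, h(u₁)), (0.313, 0) are collinear:
h(u₁) = 0.194 · (0.350 − 0.313) / (0.250 − 0.313) = 0.194 · (0.03700)/(-0.06300) = -0.11394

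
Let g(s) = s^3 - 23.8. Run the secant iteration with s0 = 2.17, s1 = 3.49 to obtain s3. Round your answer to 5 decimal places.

2.84749

g(2.17) = -13.5816870, g(3.49) = 18.7085490
s2 = 3.4900000 − 18.7085490·(3.4900000 − 2.1700000) / (18.7085490 − (-13.5816870)) = 3.4900000 − (24.6952847)/(32.2902360) = 2.7252089
g(2.7252089) = -3.5605176
s3 = 2.7252089 − (-3.5605176)·(2.7252089 − 3.4900000) / (-3.5605176 − 18.7085490) = 2.7252089 − (2.7230521)/(-22.2690666) = 2.8474885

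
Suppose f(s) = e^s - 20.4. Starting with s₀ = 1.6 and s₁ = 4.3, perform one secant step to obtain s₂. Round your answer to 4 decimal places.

f(1.6) = -15.446968, f(4.3) = 53.299794
s₂ = 4.300000 − 53.299794·(4.300000 − 1.600000) / (53.299794 − (-15.446968)) = 4.300000 − (143.909443)/(68.746761) = 2.206673

2.2067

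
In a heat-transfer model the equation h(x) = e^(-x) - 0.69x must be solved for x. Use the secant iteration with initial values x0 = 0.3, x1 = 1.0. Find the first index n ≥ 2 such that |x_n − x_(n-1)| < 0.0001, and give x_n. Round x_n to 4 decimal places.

n = 5, x_n = 0.7115

h(0.3) = 0.533818, h(1.0) = -0.322121
x2 = 1.000000 − (-0.322121)·(0.700000)/(-0.855939) = 0.736565;  |Δ| = 0.263435
h(0.736565) = -0.029474
x3 = 0.736565 − (-0.029474)·(-0.263435)/(0.292647) = 0.710033;  |Δ| = 0.026532
h(0.710033) = 0.001705
x4 = 0.710033 − 0.001705·(-0.026532)/(0.031179) = 0.711484;  |Δ| = 0.001451
h(0.711484) = -0.000009
x5 = 0.711484 − (-0.000009)·(0.001451)/(-0.001714) = 0.711477;  |Δ| = 0.000008
|x5 − x4| = 0.000008 < 0.0001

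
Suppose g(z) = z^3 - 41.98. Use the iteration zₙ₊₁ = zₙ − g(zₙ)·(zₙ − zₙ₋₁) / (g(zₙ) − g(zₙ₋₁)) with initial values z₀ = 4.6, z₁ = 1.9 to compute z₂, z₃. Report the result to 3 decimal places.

g(4.6) = 55.35600, g(1.9) = -35.12100
z₂ = 1.90000 − (-35.12100)·(1.90000 − 4.60000) / (-35.12100 − 55.35600) = 1.90000 − (94.82670)/(-90.47700) = 2.94808
g(2.94808) = -16.35784
z₃ = 2.94808 − (-16.35784)·(2.94808 − 1.90000) / (-16.35784 − (-35.12100)) = 2.94808 − (-17.14425)/(18.76316) = 3.86179

2.948, 3.862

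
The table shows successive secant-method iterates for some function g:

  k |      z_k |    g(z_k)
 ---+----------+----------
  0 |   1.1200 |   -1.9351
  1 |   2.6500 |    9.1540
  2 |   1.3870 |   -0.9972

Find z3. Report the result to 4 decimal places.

1.5111

z3 = 1.3870 − (-0.9972)·(1.3870 − 2.6500) / (-0.9972 − 9.1540)
   = 1.3870 − (1.259464)/(-10.151200) = 1.511070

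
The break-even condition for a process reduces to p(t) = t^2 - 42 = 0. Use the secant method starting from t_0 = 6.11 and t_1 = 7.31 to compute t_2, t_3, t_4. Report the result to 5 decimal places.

p(6.11) = -4.6679000, p(7.31) = 11.4361000
t_2 = 7.3100000 − 11.4361000·(7.3100000 − 6.1100000) / (11.4361000 − (-4.6679000)) = 7.3100000 − (13.7233200)/(16.1040000) = 6.4578316
p(6.4578316) = -0.2964111
t_3 = 6.4578316 − (-0.2964111)·(6.4578316 − 7.3100000) / (-0.2964111 − 11.4361000) = 6.4578316 − (0.2525922)/(-11.7325111) = 6.4793608
p(6.4793608) = -0.0178830
t_4 = 6.4793608 − (-0.0178830)·(6.4793608 − 6.4578316) / (-0.0178830 − (-0.2964111)) = 6.4793608 − (-0.0003850)/(0.2785281) = 6.4807431

6.45783, 6.47936, 6.48074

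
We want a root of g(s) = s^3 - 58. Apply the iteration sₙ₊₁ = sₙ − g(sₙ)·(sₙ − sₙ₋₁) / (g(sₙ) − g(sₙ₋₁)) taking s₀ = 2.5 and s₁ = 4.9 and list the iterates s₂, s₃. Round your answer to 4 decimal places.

g(2.5) = -42.375000, g(4.9) = 59.649000
s₂ = 4.900000 − 59.649000·(4.900000 − 2.500000) / (59.649000 − (-42.375000)) = 4.900000 − (143.157600)/(102.024000) = 3.496824
g(3.496824) = -15.241602
s₃ = 3.496824 − (-15.241602)·(3.496824 − 4.900000) / (-15.241602 − 59.649000) = 3.496824 − (21.386646)/(-74.890602) = 3.782396

3.4968, 3.7824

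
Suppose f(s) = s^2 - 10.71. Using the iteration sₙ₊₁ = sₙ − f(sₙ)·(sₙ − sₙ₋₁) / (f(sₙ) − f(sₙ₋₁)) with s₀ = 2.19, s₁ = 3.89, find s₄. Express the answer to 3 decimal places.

3.273

f(2.19) = -5.91390, f(3.89) = 4.42210
s₂ = 3.89000 − 4.42210·(3.89000 − 2.19000) / (4.42210 − (-5.91390)) = 3.89000 − (7.51757)/(10.33600) = 3.16268
f(3.16268) = -0.70745
s₃ = 3.16268 − (-0.70745)·(3.16268 − 3.89000) / (-0.70745 − 4.42210) = 3.16268 − (0.51454)/(-5.12955) = 3.26299
f(3.26299) = -0.06289
s₄ = 3.26299 − (-0.06289)·(3.26299 − 3.16268) / (-0.06289 − (-0.70745)) = 3.26299 − (-0.00631)/(0.64455) = 3.27278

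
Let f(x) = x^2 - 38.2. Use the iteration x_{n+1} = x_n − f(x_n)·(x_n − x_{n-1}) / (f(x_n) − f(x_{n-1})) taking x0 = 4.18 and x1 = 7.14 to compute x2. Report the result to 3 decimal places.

6.011

f(4.18) = -20.72760, f(7.14) = 12.77960
x2 = 7.14000 − 12.77960·(7.14000 − 4.18000) / (12.77960 − (-20.72760)) = 7.14000 − (37.82762)/(33.50720) = 6.01106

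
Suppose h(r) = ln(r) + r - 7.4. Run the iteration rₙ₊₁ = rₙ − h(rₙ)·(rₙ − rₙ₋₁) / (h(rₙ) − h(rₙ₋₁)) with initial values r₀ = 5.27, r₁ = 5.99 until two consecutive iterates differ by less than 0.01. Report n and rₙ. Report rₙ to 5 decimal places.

n = 3, rₙ = 5.66558

h(5.27) = -0.4679696, h(5.99) = 0.3800914
r₂ = 5.9900000 − 0.3800914·(0.7200000)/(0.8480610) = 5.6673041;  |Δ| = 0.3226959
h(5.6673041) = 0.0020176
r₃ = 5.6673041 − 0.0020176·(-0.3226959)/(-0.3780738) = 5.6655820;  |Δ| = 0.0017221
|r₃ − r₂| = 0.0017221 < 0.01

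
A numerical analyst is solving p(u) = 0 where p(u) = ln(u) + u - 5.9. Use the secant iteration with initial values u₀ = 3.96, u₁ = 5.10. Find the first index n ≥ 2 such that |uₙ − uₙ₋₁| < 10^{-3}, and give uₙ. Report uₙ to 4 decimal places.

p(3.96) = -0.563756, p(5.10) = 0.829241
u₂ = 5.100000 − 0.829241·(1.140000)/(1.392997) = 4.421366;  |Δ| = 0.678634
p(4.421366) = 0.007815
u₃ = 4.421366 − 0.007815·(-0.678634)/(-0.821425) = 4.414910;  |Δ| = 0.006457
p(4.414910) = -0.000103
u₄ = 4.414910 − (-0.000103)·(-0.006457)/(-0.007918) = 4.414994;  |Δ| = 0.000084
|u₄ − u₃| = 0.000084 < 10^{-3}

n = 4, uₙ = 4.4150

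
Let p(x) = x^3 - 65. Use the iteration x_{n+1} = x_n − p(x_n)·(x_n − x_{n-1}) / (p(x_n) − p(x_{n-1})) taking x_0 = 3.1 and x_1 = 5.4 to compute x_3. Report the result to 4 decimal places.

p(3.1) = -35.209000, p(5.4) = 92.464000
x_2 = 5.400000 − 92.464000·(5.400000 − 3.100000) / (92.464000 − (-35.209000)) = 5.400000 − (212.667200)/(127.673000) = 3.734282
p(3.734282) = -12.925948
x_3 = 3.734282 − (-12.925948)·(3.734282 − 5.400000) / (-12.925948 − 92.464000) = 3.734282 − (21.530983)/(-105.389948) = 3.938580

3.9386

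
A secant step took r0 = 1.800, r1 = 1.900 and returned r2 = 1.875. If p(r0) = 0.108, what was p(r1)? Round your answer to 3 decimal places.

The secant line through (1.800, 0.108) and (1.900, p(r1)) crosses zero at r2 = 1.875.
So (1.800, 0.108), (1.900, p(r1)), (1.875, 0) are collinear:
p(r1) = 0.108 · (1.900 − 1.875) / (1.800 − 1.875) = 0.108 · (0.02500)/(-0.07500) = -0.03600

-0.036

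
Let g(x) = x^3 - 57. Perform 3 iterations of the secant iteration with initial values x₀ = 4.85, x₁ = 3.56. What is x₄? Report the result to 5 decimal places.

g(4.85) = 57.0841250, g(3.56) = -11.8819840
x₂ = 3.5600000 − (-11.8819840)·(3.5600000 − 4.8500000) / (-11.8819840 − 57.0841250) = 3.5600000 − (15.3277594)/(-68.9661090) = 3.7822506
g(3.7822506) = -2.8933180
x₃ = 3.7822506 − (-2.8933180)·(3.7822506 − 3.5600000) / (-2.8933180 − (-11.8819840)) = 3.7822506 − (-0.6430417)/(8.9886660) = 3.8537898
g(3.8537898) = 0.2353125
x₄ = 3.8537898 − 0.2353125·(3.8537898 − 3.7822506) / (0.2353125 − (-2.8933180)) = 3.8537898 − (0.0168341)/(3.1286305) = 3.8484091

3.84841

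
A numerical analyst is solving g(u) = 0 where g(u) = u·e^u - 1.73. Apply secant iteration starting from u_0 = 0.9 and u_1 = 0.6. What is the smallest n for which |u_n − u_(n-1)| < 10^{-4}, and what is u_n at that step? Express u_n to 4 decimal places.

g(0.9) = 0.483643, g(0.6) = -0.636729
u_2 = 0.600000 − (-0.636729)·(-0.300000)/(-1.120372) = 0.770496;  |Δ| = 0.170496
g(0.770496) = -0.065084
u_3 = 0.770496 − (-0.065084)·(0.170496)/(0.571645) = 0.789907;  |Δ| = 0.019412
g(0.789907) = 0.010318
u_4 = 0.789907 − 0.010318·(0.019412)/(0.075402) = 0.787251;  |Δ| = 0.002656
g(0.787251) = -0.000135
u_5 = 0.787251 − (-0.000135)·(-0.002656)/(-0.010453) = 0.787286;  |Δ| = 0.000034
|u_5 − u_4| = 0.000034 < 10^{-4}

n = 5, u_n = 0.7873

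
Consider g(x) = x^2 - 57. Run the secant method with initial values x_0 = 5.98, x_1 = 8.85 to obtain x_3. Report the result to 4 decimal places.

7.5388

g(5.98) = -21.239600, g(8.85) = 21.322500
x_2 = 8.850000 − 21.322500·(8.850000 − 5.980000) / (21.322500 − (-21.239600)) = 8.850000 − (61.195575)/(42.562100) = 7.412205
g(7.412205) = -2.059217
x_3 = 7.412205 − (-2.059217)·(7.412205 − 8.850000) / (-2.059217 − 21.322500) = 7.412205 − (2.960732)/(-23.381717) = 7.538831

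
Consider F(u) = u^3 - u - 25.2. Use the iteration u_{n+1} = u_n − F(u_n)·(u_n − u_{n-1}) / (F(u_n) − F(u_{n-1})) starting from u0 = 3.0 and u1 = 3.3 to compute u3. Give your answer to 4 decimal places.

F(3.0) = -1.200000, F(3.3) = 7.437000
u2 = 3.300000 − 7.437000·(3.300000 − 3.000000) / (7.437000 − (-1.200000)) = 3.300000 − (2.231100)/(8.637000) = 3.041681
F(3.041681) = -0.100582
u3 = 3.041681 − (-0.100582)·(3.041681 − 3.300000) / (-0.100582 − 7.437000) = 3.041681 − (0.025982)/(-7.537582) = 3.045128

3.0451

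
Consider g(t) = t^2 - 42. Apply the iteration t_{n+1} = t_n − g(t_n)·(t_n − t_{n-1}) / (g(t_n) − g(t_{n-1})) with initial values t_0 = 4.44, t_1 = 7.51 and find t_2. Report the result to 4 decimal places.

g(4.44) = -22.286400, g(7.51) = 14.400100
t_2 = 7.510000 − 14.400100·(7.510000 − 4.440000) / (14.400100 − (-22.286400)) = 7.510000 − (44.208307)/(36.686500) = 6.304971

6.3050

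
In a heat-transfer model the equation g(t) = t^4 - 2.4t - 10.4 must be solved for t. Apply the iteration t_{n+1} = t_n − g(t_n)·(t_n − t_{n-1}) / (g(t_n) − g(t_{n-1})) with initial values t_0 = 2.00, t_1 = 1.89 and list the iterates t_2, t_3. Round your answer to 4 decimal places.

1.9704, 1.9725

g(2.00) = 0.800000, g(1.89) = -2.176102
t_2 = 1.890000 − (-2.176102)·(1.890000 − 2.000000) / (-2.176102 − 0.800000) = 1.890000 − (0.239371)/(-2.976102) = 1.970431
g(1.970431) = -0.054461
t_3 = 1.970431 − (-0.054461)·(1.970431 − 1.890000) / (-0.054461 − (-2.176102)) = 1.970431 − (-0.004380)/(2.121640) = 1.972496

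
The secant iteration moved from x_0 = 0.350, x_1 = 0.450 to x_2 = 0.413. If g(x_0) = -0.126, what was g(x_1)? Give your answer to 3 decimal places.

The secant line through (0.350, -0.126) and (0.450, g(x_1)) crosses zero at x_2 = 0.413.
So (0.350, -0.126), (0.450, g(x_1)), (0.413, 0) are collinear:
g(x_1) = -0.126 · (0.450 − 0.413) / (0.350 − 0.413) = -0.126 · (0.03700)/(-0.06300) = 0.07400

0.074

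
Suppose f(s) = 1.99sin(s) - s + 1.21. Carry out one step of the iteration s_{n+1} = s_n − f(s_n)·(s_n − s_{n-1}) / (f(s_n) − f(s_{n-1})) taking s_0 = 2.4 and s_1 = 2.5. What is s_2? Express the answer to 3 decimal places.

2.461

f(2.4) = 0.15417, f(2.5) = -0.09904
s_2 = 2.50000 − (-0.09904)·(2.50000 − 2.40000) / (-0.09904 − 0.15417) = 2.50000 − (-0.00990)/(-0.25321) = 2.46089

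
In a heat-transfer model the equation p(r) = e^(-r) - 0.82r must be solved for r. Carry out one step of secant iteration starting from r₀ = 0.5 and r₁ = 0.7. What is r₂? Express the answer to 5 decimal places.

p(0.5) = 0.1965307, p(0.7) = -0.0774147
r₂ = 0.7000000 − (-0.0774147)·(0.7000000 − 0.5000000) / (-0.0774147 − 0.1965307) = 0.7000000 − (-0.0154829)/(-0.2739454) = 0.6434817

0.64348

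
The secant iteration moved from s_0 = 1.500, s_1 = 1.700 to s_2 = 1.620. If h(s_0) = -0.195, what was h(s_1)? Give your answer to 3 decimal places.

0.130

The secant line through (1.500, -0.195) and (1.700, h(s_1)) crosses zero at s_2 = 1.620.
So (1.500, -0.195), (1.700, h(s_1)), (1.620, 0) are collinear:
h(s_1) = -0.195 · (1.700 − 1.620) / (1.500 − 1.620) = -0.195 · (0.08000)/(-0.12000) = 0.13000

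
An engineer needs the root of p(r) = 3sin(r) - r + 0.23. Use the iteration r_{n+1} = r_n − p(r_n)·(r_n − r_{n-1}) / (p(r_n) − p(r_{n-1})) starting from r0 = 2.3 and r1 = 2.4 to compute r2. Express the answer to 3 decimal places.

p(2.3) = 0.16712, p(2.4) = -0.14361
r2 = 2.40000 − (-0.14361)·(2.40000 − 2.30000) / (-0.14361 − 0.16712) = 2.40000 − (-0.01436)/(-0.31073) = 2.35378

2.354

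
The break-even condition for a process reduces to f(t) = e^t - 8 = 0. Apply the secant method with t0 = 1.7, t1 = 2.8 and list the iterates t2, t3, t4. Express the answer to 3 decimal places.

f(1.7) = -2.52605, f(2.8) = 8.44465
t2 = 2.80000 − 8.44465·(2.80000 − 1.70000) / (8.44465 − (-2.52605)) = 2.80000 − (9.28911)/(10.97070) = 1.95328
f(1.95328) = -0.94822
t3 = 1.95328 − (-0.94822)·(1.95328 − 2.80000) / (-0.94822 − 8.44465) = 1.95328 − (0.80288)/(-9.39287) = 2.03876
f(2.03876) = -0.31894
t4 = 2.03876 − (-0.31894)·(2.03876 − 1.95328) / (-0.31894 − (-0.94822)) = 2.03876 − (-0.02726)/(0.62928) = 2.08208

1.953, 2.039, 2.082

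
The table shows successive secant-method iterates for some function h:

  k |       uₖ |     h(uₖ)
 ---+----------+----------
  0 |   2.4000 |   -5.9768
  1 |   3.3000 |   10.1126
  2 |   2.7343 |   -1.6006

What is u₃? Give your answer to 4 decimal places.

2.8116

u₃ = 2.7343 − (-1.6006)·(2.7343 − 3.3000) / (-1.6006 − 10.1126)
   = 2.7343 − (0.905459)/(-11.713200) = 2.811602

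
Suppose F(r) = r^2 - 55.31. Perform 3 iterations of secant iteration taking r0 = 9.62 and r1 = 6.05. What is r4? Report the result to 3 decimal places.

F(9.62) = 37.23440, F(6.05) = -18.70750
r2 = 6.05000 − (-18.70750)·(6.05000 − 9.62000) / (-18.70750 − 37.23440) = 6.05000 − (66.78578)/(-55.94190) = 7.24384
F(7.24384) = -2.83676
r3 = 7.24384 − (-2.83676)·(7.24384 − 6.05000) / (-2.83676 − (-18.70750)) = 7.24384 − (-3.38664)/(15.87074) = 7.45723
F(7.45723) = 0.30029
r4 = 7.45723 − 0.30029·(7.45723 − 7.24384) / (0.30029 − (-2.83676)) = 7.45723 − (0.06408)/(3.13704) = 7.43680

7.437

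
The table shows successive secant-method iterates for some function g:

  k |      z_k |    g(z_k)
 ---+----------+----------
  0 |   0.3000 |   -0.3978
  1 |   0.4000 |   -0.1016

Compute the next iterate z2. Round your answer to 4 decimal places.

0.4343

z2 = 0.4000 − (-0.1016)·(0.4000 − 0.3000) / (-0.1016 − (-0.3978))
   = 0.4000 − (-0.010160)/(0.296200) = 0.434301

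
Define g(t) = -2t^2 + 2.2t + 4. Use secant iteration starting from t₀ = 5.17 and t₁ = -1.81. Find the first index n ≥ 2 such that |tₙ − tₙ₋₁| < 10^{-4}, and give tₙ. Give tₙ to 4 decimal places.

g(5.17) = -38.083800, g(-1.81) = -6.534200
t₂ = -1.810000 − (-6.534200)·(-6.980000)/(31.549600) = -3.255619;  |Δ| = 1.445619
g(-3.255619) = -24.360479
t₃ = -3.255619 − (-24.360479)·(-1.445619)/(-17.826279) = -1.280110;  |Δ| = 1.975509
g(-1.280110) = -2.093605
t₄ = -1.280110 − (-2.093605)·(1.975509)/(22.266874) = -1.094366;  |Δ| = 0.185744
g(-1.094366) = -0.802880
t₅ = -1.094366 − (-0.802880)·(0.185744)/(1.290726) = -0.978826;  |Δ| = 0.115540
g(-0.978826) = -0.069620
t₆ = -0.978826 − (-0.069620)·(0.115540)/(0.733259) = -0.967856;  |Δ| = 0.010970
g(-0.967856) = -0.002776
t₇ = -0.967856 − (-0.002776)·(0.010970)/(0.066845) = -0.967401;  |Δ| = 0.000456
g(-0.967401) = -0.000010
t₈ = -0.967401 − (-0.000010)·(0.000456)/(0.002765) = -0.967399;  |Δ| = 0.000002
|t₈ − t₇| = 0.000002 < 10^{-4}

n = 8, tₙ = -0.9674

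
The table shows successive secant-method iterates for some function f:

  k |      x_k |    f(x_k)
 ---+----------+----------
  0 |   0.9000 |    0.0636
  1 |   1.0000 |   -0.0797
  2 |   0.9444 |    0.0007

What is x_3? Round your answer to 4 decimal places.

0.9449

x_3 = 0.9444 − 0.0007·(0.9444 − 1.0000) / (0.0007 − (-0.0797))
   = 0.9444 − (-0.000039)/(0.080400) = 0.944884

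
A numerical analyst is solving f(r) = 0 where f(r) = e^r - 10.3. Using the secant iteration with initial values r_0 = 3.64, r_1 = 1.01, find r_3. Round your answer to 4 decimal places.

3.0602

f(3.64) = 27.791837, f(1.01) = -7.554399
r_2 = 1.010000 − (-7.554399)·(1.010000 − 3.640000) / (-7.554399 − 27.791837) = 1.010000 − (19.868069)/(-35.346236) = 1.572099
f(1.572099) = -5.483254
r_3 = 1.572099 − (-5.483254)·(1.572099 − 1.010000) / (-5.483254 − (-7.554399)) = 1.572099 − (-3.082129)/(2.071145) = 3.060227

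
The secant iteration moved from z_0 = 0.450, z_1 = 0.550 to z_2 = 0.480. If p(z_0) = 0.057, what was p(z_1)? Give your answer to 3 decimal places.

-0.133

The secant line through (0.450, 0.057) and (0.550, p(z_1)) crosses zero at z_2 = 0.480.
So (0.450, 0.057), (0.550, p(z_1)), (0.480, 0) are collinear:
p(z_1) = 0.057 · (0.550 − 0.480) / (0.450 − 0.480) = 0.057 · (0.07000)/(-0.03000) = -0.13300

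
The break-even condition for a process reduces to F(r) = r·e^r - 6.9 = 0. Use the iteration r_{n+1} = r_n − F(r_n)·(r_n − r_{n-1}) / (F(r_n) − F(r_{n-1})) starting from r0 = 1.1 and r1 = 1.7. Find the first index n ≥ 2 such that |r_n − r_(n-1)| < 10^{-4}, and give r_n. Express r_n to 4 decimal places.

F(1.1) = -3.595417, F(1.7) = 2.405711
r2 = 1.700000 − 2.405711·(0.600000)/(6.001128) = 1.459474;  |Δ| = 0.240526
F(1.459474) = -0.618867
r3 = 1.459474 − (-0.618867)·(-0.240526)/(-3.024578) = 1.508689;  |Δ| = 0.049215
F(1.508689) = -0.079521
r4 = 1.508689 − (-0.079521)·(0.049215)/(0.539346) = 1.515945;  |Δ| = 0.007256
F(1.515945) = 0.003192
r5 = 1.515945 − 0.003192·(0.007256)/(0.082713) = 1.515665;  |Δ| = 0.000280
F(1.515665) = -0.000016
r6 = 1.515665 − (-0.000016)·(-0.000280)/(-0.003208) = 1.515666;  |Δ| = 0.000001
|r6 − r5| = 0.000001 < 10^{-4}

n = 6, r_n = 1.5157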